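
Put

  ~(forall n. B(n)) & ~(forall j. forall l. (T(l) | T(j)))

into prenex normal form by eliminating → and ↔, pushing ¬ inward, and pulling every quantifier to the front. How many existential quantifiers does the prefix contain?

3

Drive negations inward (¬∀x A ≡ ∃x ¬A, ¬∃x A ≡ ∀x ¬A, De Morgan for ∧/∨):
  (exists n. ~B(n)) & (exists j. exists l. (~T(l) & ~T(j)))
All bound variables are already distinct, so no renaming is needed.
Finally move all quantifiers to the prefix:
  exists n. exists j. exists l. (~B(n) & ~T(l) & ~T(j))
The prefix is exists n exists j exists l: 0 universal, 3 existential.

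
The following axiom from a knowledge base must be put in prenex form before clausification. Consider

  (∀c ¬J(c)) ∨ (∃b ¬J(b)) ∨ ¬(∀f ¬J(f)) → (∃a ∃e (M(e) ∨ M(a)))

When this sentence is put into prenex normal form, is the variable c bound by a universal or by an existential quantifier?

existential

First replace A → B with ¬A ∨ B.
  ¬((∀c ¬J(c)) ∨ (∃b ¬J(b)) ∨ ¬(∀f ¬J(f))) ∨ (∃a ∃e (M(e) ∨ M(a)))
Move each ¬ inward, flipping quantifiers it crosses:
  (∃c J(c)) ∧ (∀b J(b)) ∧ (∀f ¬J(f)) ∨ (∃a ∃e (M(e) ∨ M(a)))
All bound variables are already distinct, so no renaming is needed.
Pull the quantifiers to the front (each side's bound variable is not free in the other side):
  ∃c ∀b ∀f ∃a ∃e (J(c) ∧ J(b) ∧ ¬J(f) ∨ M(e) ∨ M(a))
The quantifier ∀c sits under an odd number of negations (counting the antecedent side of each →), so it flips to ∃c.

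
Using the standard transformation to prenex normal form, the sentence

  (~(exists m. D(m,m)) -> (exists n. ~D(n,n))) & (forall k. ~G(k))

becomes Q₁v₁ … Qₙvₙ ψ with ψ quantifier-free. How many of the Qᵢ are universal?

Rewrite implications/biconditionals: A → B as ¬A ∨ B.
  (~~(exists m. D(m,m)) | (exists n. ~D(n,n))) & (forall k. ~G(k))
Push ¬ through the quantifiers and connectives to reach negation normal form:
  ((exists m. D(m,m)) | (exists n. ~D(n,n))) & (forall k. ~G(k))
All bound variables are already distinct, so no renaming is needed.
Finally move all quantifiers to the prefix:
  exists m. exists n. forall k. ((D(m,m) | ~D(n,n)) & ~G(k))
The prefix is exists m exists n forall k: 1 universal, 2 existential.

1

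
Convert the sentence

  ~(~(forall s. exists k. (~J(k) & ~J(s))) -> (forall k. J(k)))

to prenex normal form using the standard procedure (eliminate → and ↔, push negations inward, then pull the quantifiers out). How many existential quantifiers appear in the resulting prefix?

Rewrite implications/biconditionals: A → B as ¬A ∨ B.
  ~(~~(forall s. exists k. (~J(k) & ~J(s))) | (forall k. J(k)))
Move each ¬ inward, flipping quantifiers it crosses:
  (exists s. forall k. (J(k) | J(s))) & (exists k. ~J(k))
Rename bound variables to avoid capture: k↦a.
  (exists s. forall k. (J(k) | J(s))) & (exists a. ~J(a))
Extract every quantifier outward, since the variables are now distinct and don't occur free across branches:
  exists s. forall k. exists a. ((J(k) | J(s)) & ~J(a))
The prefix is exists s forall k exists a: 1 universal, 2 existential.

2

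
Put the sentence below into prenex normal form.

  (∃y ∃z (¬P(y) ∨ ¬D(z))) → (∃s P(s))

First replace A → B with ¬A ∨ B.
  ¬(∃y ∃z (¬P(y) ∨ ¬D(z))) ∨ (∃s P(s))
Move each ¬ inward, flipping quantifiers it crosses:
  (∀y ∀z (P(y) ∧ D(z))) ∨ (∃s P(s))
All bound variables are already distinct, so no renaming is needed.
Pull the quantifiers to the front (each side's bound variable is not free in the other side):
  ∀y ∀z ∃s (P(y) ∧ D(z) ∨ P(s))

∀y ∀z ∃s (P(y) ∧ D(z) ∨ P(s))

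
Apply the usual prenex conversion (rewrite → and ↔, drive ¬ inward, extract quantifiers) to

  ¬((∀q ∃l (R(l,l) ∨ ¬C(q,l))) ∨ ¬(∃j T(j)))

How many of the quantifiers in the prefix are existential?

Drive negations inward (¬∀x A ≡ ∃x ¬A, ¬∃x A ≡ ∀x ¬A, De Morgan for ∧/∨):
  (∃q ∀l (¬R(l,l) ∧ C(q,l))) ∧ (∃j T(j))
Extract every quantifier outward, since the variables are now distinct and don't occur free across branches:
  ∃q ∀l ∃j (¬R(l,l) ∧ C(q,l) ∧ T(j))
The prefix is ∃q ∀l ∃j: 1 universal, 2 existential.

2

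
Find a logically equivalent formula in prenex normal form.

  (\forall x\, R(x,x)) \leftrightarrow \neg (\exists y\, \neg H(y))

Eliminate → and ↔ using ¬ and ∨; A ↔ B as (¬A ∨ B) ∧ (¬B ∨ A).
  (\neg (\forall x\, R(x,x)) \lor \neg (\exists y\, \neg H(y))) \land (\neg \neg (\exists y\, \neg H(y)) \lor (\forall x\, R(x,x)))
Drive negations inward (¬∀x A ≡ ∃x ¬A, ¬∃x A ≡ ∀x ¬A, De Morgan for ∧/∨):
  ((\exists x\, \neg R(x,x)) \lor (\forall y\, H(y))) \land ((\exists y\, \neg H(y)) \lor (\forall x\, R(x,x)))
Rename bound variables to avoid capture: y↦y1, x↦v1.
  ((\exists x\, \neg R(x,x)) \lor (\forall y\, H(y))) \land ((\exists y1\, \neg H(y1)) \lor (\forall v1\, R(v1,v1)))
Pull the quantifiers to the front (each side's bound variable is not free in the other side):
  \exists x\, \forall y\, \exists y1\, \forall v1\, ((\neg R(x,x) \lor H(y)) \land (\neg H(y1) \lor R(v1,v1)))

\exists x\, \forall y\, \exists y1\, \forall v1\, ((\neg R(x,x) \lor H(y)) \land (\neg H(y1) \lor R(v1,v1)))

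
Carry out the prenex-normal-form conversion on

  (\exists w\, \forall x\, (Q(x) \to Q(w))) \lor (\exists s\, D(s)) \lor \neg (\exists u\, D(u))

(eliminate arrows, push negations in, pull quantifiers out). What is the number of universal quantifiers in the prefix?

Rewrite implications/biconditionals: A → B as ¬A ∨ B.
  (\exists w\, \forall x\, (\neg Q(x) \lor Q(w))) \lor (\exists s\, D(s)) \lor \neg (\exists u\, D(u))
Drive negations inward (¬∀x A ≡ ∃x ¬A, ¬∃x A ≡ ∀x ¬A, De Morgan for ∧/∨):
  (\exists w\, \forall x\, (\neg Q(x) \lor Q(w))) \lor (\exists s\, D(s)) \lor (\forall u\, \neg D(u))
All bound variables are already distinct, so no renaming is needed.
Pull the quantifiers to the front (each side's bound variable is not free in the other side):
  \exists w\, \forall x\, \exists s\, \forall u\, (\neg Q(x) \lor Q(w) \lor D(s) \lor \neg D(u))
The prefix is \exists w \forall x \exists s \forall u: 2 universal, 2 existential.

2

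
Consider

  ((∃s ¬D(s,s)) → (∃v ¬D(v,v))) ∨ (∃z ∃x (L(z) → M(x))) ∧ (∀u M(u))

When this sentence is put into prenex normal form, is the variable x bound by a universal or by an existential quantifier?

existential

Rewrite implications/biconditionals: A → B as ¬A ∨ B.
  ¬(∃s ¬D(s,s)) ∨ (∃v ¬D(v,v)) ∨ (∃z ∃x (¬L(z) ∨ M(x))) ∧ (∀u M(u))
Push ¬ through the quantifiers and connectives to reach negation normal form:
  (∀s D(s,s)) ∨ (∃v ¬D(v,v)) ∨ (∃z ∃x (¬L(z) ∨ M(x))) ∧ (∀u M(u))
Pull the quantifiers to the front (each side's bound variable is not free in the other side):
  ∀s ∃v ∃z ∃x ∀u (D(s,s) ∨ ¬D(v,v) ∨ (¬L(z) ∨ M(x)) ∧ M(u))
The quantifier ∃x sits under an even number of negations (counting the antecedent side of each →), so it remains existential.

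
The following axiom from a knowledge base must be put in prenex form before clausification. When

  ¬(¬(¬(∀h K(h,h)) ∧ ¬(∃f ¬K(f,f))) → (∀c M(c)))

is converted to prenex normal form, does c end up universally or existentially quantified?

existential

First replace A → B with ¬A ∨ B.
  ¬(¬¬(¬(∀h K(h,h)) ∧ ¬(∃f ¬K(f,f))) ∨ (∀c M(c)))
Move each ¬ inward, flipping quantifiers it crosses:
  ((∀h K(h,h)) ∨ (∃f ¬K(f,f))) ∧ (∃c ¬M(c))
All bound variables are already distinct, so no renaming is needed.
Pull the quantifiers to the front (each side's bound variable is not free in the other side):
  ∀h ∃f ∃c ((K(h,h) ∨ ¬K(f,f)) ∧ ¬M(c))
The quantifier ∀c sits under an odd number of negations (counting the antecedent side of each →), so it flips to ∃c.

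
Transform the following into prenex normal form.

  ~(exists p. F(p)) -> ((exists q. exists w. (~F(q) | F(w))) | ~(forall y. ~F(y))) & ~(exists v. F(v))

exists p. exists q. exists w. exists y. forall v. (F(p) | (~F(q) | F(w) | F(y)) & ~F(v))

First replace A → B with ¬A ∨ B.
  ~~(exists p. F(p)) | ((exists q. exists w. (~F(q) | F(w))) | ~(forall y. ~F(y))) & ~(exists v. F(v))
Drive negations inward (¬∀x A ≡ ∃x ¬A, ¬∃x A ≡ ∀x ¬A, De Morgan for ∧/∨):
  (exists p. F(p)) | ((exists q. exists w. (~F(q) | F(w))) | (exists y. F(y))) & (forall v. ~F(v))
Pull the quantifiers to the front (each side's bound variable is not free in the other side):
  exists p. exists q. exists w. exists y. forall v. (F(p) | (~F(q) | F(w) | F(y)) & ~F(v))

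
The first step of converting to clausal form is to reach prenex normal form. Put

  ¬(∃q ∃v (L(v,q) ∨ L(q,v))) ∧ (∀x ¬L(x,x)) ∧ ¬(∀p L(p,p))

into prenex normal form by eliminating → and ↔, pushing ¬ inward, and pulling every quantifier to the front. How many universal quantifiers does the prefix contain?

Drive negations inward (¬∀x A ≡ ∃x ¬A, ¬∃x A ≡ ∀x ¬A, De Morgan for ∧/∨):
  (∀q ∀v (¬L(v,q) ∧ ¬L(q,v))) ∧ (∀x ¬L(x,x)) ∧ (∃p ¬L(p,p))
Finally move all quantifiers to the prefix:
  ∀q ∀v ∀x ∃p (¬L(v,q) ∧ ¬L(q,v) ∧ ¬L(x,x) ∧ ¬L(p,p))
The prefix is ∀q ∀v ∀x ∃p: 3 universal, 1 existential.

3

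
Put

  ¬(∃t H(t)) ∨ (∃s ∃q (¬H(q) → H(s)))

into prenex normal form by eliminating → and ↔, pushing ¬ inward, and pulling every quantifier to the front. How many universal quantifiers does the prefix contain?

1

Rewrite implications/biconditionals: A → B as ¬A ∨ B.
  ¬(∃t H(t)) ∨ (∃s ∃q (¬¬H(q) ∨ H(s)))
Drive negations inward (¬∀x A ≡ ∃x ¬A, ¬∃x A ≡ ∀x ¬A, De Morgan for ∧/∨):
  (∀t ¬H(t)) ∨ (∃s ∃q (H(q) ∨ H(s)))
Extract every quantifier outward, since the variables are now distinct and don't occur free across branches:
  ∀t ∃s ∃q (¬H(t) ∨ H(q) ∨ H(s))
The prefix is ∀t ∃s ∃q: 1 universal, 2 existential.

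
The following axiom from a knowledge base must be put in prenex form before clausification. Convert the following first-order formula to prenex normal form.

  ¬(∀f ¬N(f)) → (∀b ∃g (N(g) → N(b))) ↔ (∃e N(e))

∃f ∃b ∀g ∃e ∀z1 ∀u ∀z ∃v ((N(f) ∧ N(g) ∧ ¬N(b) ∨ N(e)) ∧ (¬N(z1) ∨ ¬N(u) ∨ ¬N(v) ∨ N(z)))

First replace A → B with ¬A ∨ B; A ↔ B as (¬A ∨ B) ∧ (¬B ∨ A).
  (¬(¬¬(∀f ¬N(f)) ∨ (∀b ∃g (¬N(g) ∨ N(b)))) ∨ (∃e N(e))) ∧ (¬(∃e N(e)) ∨ ¬¬(∀f ¬N(f)) ∨ (∀b ∃g (¬N(g) ∨ N(b))))
Drive negations inward (¬∀x A ≡ ∃x ¬A, ¬∃x A ≡ ∀x ¬A, De Morgan for ∧/∨):
  ((∃f N(f)) ∧ (∃b ∀g (N(g) ∧ ¬N(b))) ∨ (∃e N(e))) ∧ ((∀e ¬N(e)) ∨ (∀f ¬N(f)) ∨ (∀b ∃g (¬N(g) ∨ N(b))))
Give each quantifier a distinct variable: e↦z1, f↦u, b↦z, g↦v.
  ((∃f N(f)) ∧ (∃b ∀g (N(g) ∧ ¬N(b))) ∨ (∃e N(e))) ∧ ((∀z1 ¬N(z1)) ∨ (∀u ¬N(u)) ∨ (∀z ∃v (¬N(v) ∨ N(z))))
Pull the quantifiers to the front (each side's bound variable is not free in the other side):
  ∃f ∃b ∀g ∃e ∀z1 ∀u ∀z ∃v ((N(f) ∧ N(g) ∧ ¬N(b) ∨ N(e)) ∧ (¬N(z1) ∨ ¬N(u) ∨ ¬N(v) ∨ N(z)))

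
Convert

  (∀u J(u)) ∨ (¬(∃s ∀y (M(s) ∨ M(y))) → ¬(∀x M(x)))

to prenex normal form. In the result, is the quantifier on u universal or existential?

universal

Eliminate → and ↔ using ¬ and ∨.
  (∀u J(u)) ∨ ¬¬(∃s ∀y (M(s) ∨ M(y))) ∨ ¬(∀x M(x))
Push ¬ through the quantifiers and connectives to reach negation normal form:
  (∀u J(u)) ∨ (∃s ∀y (M(s) ∨ M(y))) ∨ (∃x ¬M(x))
Extract every quantifier outward, since the variables are now distinct and don't occur free across branches:
  ∀u ∃s ∀y ∃x (J(u) ∨ M(s) ∨ M(y) ∨ ¬M(x))
The quantifier ∀u sits under an even number of negations (counting the antecedent side of each →), so it remains universal.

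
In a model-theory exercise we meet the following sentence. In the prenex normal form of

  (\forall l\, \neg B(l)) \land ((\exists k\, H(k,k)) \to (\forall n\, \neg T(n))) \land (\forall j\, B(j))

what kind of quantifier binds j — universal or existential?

First replace A → B with ¬A ∨ B.
  (\forall l\, \neg B(l)) \land (\neg (\exists k\, H(k,k)) \lor (\forall n\, \neg T(n))) \land (\forall j\, B(j))
Push ¬ through the quantifiers and connectives to reach negation normal form:
  (\forall l\, \neg B(l)) \land ((\forall k\, \neg H(k,k)) \lor (\forall n\, \neg T(n))) \land (\forall j\, B(j))
All bound variables are already distinct, so no renaming is needed.
Pull the quantifiers to the front (each side's bound variable is not free in the other side):
  \forall l\, \forall k\, \forall n\, \forall j\, (\neg B(l) \land (\neg H(k,k) \lor \neg T(n)) \land B(j))
The quantifier \forall j sits under an even number of negations (counting the antecedent side of each →), so it remains universal.

universal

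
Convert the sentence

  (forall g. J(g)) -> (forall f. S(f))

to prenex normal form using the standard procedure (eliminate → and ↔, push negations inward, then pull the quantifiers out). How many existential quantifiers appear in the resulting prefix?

Eliminate → and ↔ using ¬ and ∨.
  ~(forall g. J(g)) | (forall f. S(f))
Move each ¬ inward, flipping quantifiers it crosses:
  (exists g. ~J(g)) | (forall f. S(f))
All bound variables are already distinct, so no renaming is needed.
Extract every quantifier outward, since the variables are now distinct and don't occur free across branches:
  exists g. forall f. (~J(g) | S(f))
The prefix is exists g forall f: 1 universal, 1 existential.

1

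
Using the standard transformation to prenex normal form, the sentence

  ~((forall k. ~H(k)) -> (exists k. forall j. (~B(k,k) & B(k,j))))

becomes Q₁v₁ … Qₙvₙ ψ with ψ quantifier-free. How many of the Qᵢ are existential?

Rewrite implications/biconditionals: A → B as ¬A ∨ B.
  ~(~(forall k. ~H(k)) | (exists k. forall j. (~B(k,k) & B(k,j))))
Drive negations inward (¬∀x A ≡ ∃x ¬A, ¬∃x A ≡ ∀x ¬A, De Morgan for ∧/∨):
  (forall k. ~H(k)) & (forall k. exists j. (B(k,k) | ~B(k,j)))
Give each quantifier a distinct variable: k↦p.
  (forall k. ~H(k)) & (forall p. exists j. (B(p,p) | ~B(p,j)))
Extract every quantifier outward, since the variables are now distinct and don't occur free across branches:
  forall k. forall p. exists j. (~H(k) & (B(p,p) | ~B(p,j)))
The prefix is forall k forall p exists j: 2 universal, 1 existential.

1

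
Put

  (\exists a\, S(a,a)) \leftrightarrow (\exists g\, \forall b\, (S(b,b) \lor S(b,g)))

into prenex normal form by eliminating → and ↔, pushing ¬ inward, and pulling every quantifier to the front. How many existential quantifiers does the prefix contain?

3

Eliminate → and ↔ using ¬ and ∨; A ↔ B as (¬A ∨ B) ∧ (¬B ∨ A).
  (\neg (\exists a\, S(a,a)) \lor (\exists g\, \forall b\, (S(b,b) \lor S(b,g)))) \land (\neg (\exists g\, \forall b\, (S(b,b) \lor S(b,g))) \lor (\exists a\, S(a,a)))
Push ¬ through the quantifiers and connectives to reach negation normal form:
  ((\forall a\, \neg S(a,a)) \lor (\exists g\, \forall b\, (S(b,b) \lor S(b,g)))) \land ((\forall g\, \exists b\, (\neg S(b,b) \land \neg S(b,g))) \lor (\exists a\, S(a,a)))
Give each quantifier a distinct variable: g↦x, b↦y, a↦p.
  ((\forall a\, \neg S(a,a)) \lor (\exists g\, \forall b\, (S(b,b) \lor S(b,g)))) \land ((\forall x\, \exists y\, (\neg S(y,y) \land \neg S(y,x))) \lor (\exists p\, S(p,p)))
Extract every quantifier outward, since the variables are now distinct and don't occur free across branches:
  \forall a\, \exists g\, \forall b\, \forall x\, \exists y\, \exists p\, ((\neg S(a,a) \lor S(b,b) \lor S(b,g)) \land (\neg S(y,y) \land \neg S(y,x) \lor S(p,p)))
The prefix is \forall a \exists g \forall b \forall x \exists y \exists p: 3 universal, 3 existential.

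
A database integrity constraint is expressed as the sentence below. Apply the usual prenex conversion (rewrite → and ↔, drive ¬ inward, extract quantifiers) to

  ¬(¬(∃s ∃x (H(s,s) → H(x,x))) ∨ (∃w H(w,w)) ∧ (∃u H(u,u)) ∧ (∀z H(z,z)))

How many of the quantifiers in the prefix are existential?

Eliminate → and ↔ using ¬ and ∨.
  ¬(¬(∃s ∃x (¬H(s,s) ∨ H(x,x))) ∨ (∃w H(w,w)) ∧ (∃u H(u,u)) ∧ (∀z H(z,z)))
Push ¬ through the quantifiers and connectives to reach negation normal form:
  (∃s ∃x (¬H(s,s) ∨ H(x,x))) ∧ ((∀w ¬H(w,w)) ∨ (∀u ¬H(u,u)) ∨ (∃z ¬H(z,z)))
All bound variables are already distinct, so no renaming is needed.
Finally move all quantifiers to the prefix:
  ∃s ∃x ∀w ∀u ∃z ((¬H(s,s) ∨ H(x,x)) ∧ (¬H(w,w) ∨ ¬H(u,u) ∨ ¬H(z,z)))
The prefix is ∃s ∃x ∀w ∀u ∃z: 2 universal, 3 existential.

3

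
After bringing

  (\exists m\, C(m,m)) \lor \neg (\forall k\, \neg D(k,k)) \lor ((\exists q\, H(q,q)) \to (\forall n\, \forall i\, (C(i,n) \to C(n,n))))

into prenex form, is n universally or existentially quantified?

First replace A → B with ¬A ∨ B.
  (\exists m\, C(m,m)) \lor \neg (\forall k\, \neg D(k,k)) \lor \neg (\exists q\, H(q,q)) \lor (\forall n\, \forall i\, (\neg C(i,n) \lor C(n,n)))
Move each ¬ inward, flipping quantifiers it crosses:
  (\exists m\, C(m,m)) \lor (\exists k\, D(k,k)) \lor (\forall q\, \neg H(q,q)) \lor (\forall n\, \forall i\, (\neg C(i,n) \lor C(n,n)))
All bound variables are already distinct, so no renaming is needed.
Finally move all quantifiers to the prefix:
  \exists m\, \exists k\, \forall q\, \forall n\, \forall i\, (C(m,m) \lor D(k,k) \lor \neg H(q,q) \lor \neg C(i,n) \lor C(n,n))
The quantifier \forall n sits under an even number of negations (counting the antecedent side of each →), so it remains universal.

universal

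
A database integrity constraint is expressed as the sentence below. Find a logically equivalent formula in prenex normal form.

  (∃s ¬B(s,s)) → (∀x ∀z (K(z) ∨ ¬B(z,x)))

∀s ∀x ∀z (B(s,s) ∨ K(z) ∨ ¬B(z,x))

Eliminate → and ↔ using ¬ and ∨.
  ¬(∃s ¬B(s,s)) ∨ (∀x ∀z (K(z) ∨ ¬B(z,x)))
Push ¬ through the quantifiers and connectives to reach negation normal form:
  (∀s B(s,s)) ∨ (∀x ∀z (K(z) ∨ ¬B(z,x)))
All bound variables are already distinct, so no renaming is needed.
Pull the quantifiers to the front (each side's bound variable is not free in the other side):
  ∀s ∀x ∀z (B(s,s) ∨ K(z) ∨ ¬B(z,x))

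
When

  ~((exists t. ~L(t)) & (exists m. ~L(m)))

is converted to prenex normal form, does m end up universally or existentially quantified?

universal

Push ¬ through the quantifiers and connectives to reach negation normal form:
  (forall t. L(t)) | (forall m. L(m))
All bound variables are already distinct, so no renaming is needed.
Finally move all quantifiers to the prefix:
  forall t. forall m. (L(t) | L(m))
The quantifier exists m sits under an odd number of negations, so it flips to forall m.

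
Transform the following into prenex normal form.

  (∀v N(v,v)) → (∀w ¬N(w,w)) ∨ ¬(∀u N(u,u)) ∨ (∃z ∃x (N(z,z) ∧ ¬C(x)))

First replace A → B with ¬A ∨ B.
  ¬(∀v N(v,v)) ∨ (∀w ¬N(w,w)) ∨ ¬(∀u N(u,u)) ∨ (∃z ∃x (N(z,z) ∧ ¬C(x)))
Push ¬ through the quantifiers and connectives to reach negation normal form:
  (∃v ¬N(v,v)) ∨ (∀w ¬N(w,w)) ∨ (∃u ¬N(u,u)) ∨ (∃z ∃x (N(z,z) ∧ ¬C(x)))
All bound variables are already distinct, so no renaming is needed.
Pull the quantifiers to the front (each side's bound variable is not free in the other side):
  ∃v ∀w ∃u ∃z ∃x (¬N(v,v) ∨ ¬N(w,w) ∨ ¬N(u,u) ∨ N(z,z) ∧ ¬C(x))

∃v ∀w ∃u ∃z ∃x (¬N(v,v) ∨ ¬N(w,w) ∨ ¬N(u,u) ∨ N(z,z) ∧ ¬C(x))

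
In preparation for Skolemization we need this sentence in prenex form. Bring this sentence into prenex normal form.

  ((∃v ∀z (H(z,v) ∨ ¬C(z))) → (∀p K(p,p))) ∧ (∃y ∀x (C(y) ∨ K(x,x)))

First replace A → B with ¬A ∨ B.
  (¬(∃v ∀z (H(z,v) ∨ ¬C(z))) ∨ (∀p K(p,p))) ∧ (∃y ∀x (C(y) ∨ K(x,x)))
Move each ¬ inward, flipping quantifiers it crosses:
  ((∀v ∃z (¬H(z,v) ∧ C(z))) ∨ (∀p K(p,p))) ∧ (∃y ∀x (C(y) ∨ K(x,x)))
All bound variables are already distinct, so no renaming is needed.
Extract every quantifier outward, since the variables are now distinct and don't occur free across branches:
  ∀v ∃z ∀p ∃y ∀x ((¬H(z,v) ∧ C(z) ∨ K(p,p)) ∧ (C(y) ∨ K(x,x)))

∀v ∃z ∀p ∃y ∀x ((¬H(z,v) ∧ C(z) ∨ K(p,p)) ∧ (C(y) ∨ K(x,x)))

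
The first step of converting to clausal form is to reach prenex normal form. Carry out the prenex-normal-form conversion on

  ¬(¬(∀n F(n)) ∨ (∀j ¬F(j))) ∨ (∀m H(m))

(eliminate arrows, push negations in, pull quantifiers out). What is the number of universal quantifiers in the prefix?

2

Move each ¬ inward, flipping quantifiers it crosses:
  (∀n F(n)) ∧ (∃j F(j)) ∨ (∀m H(m))
All bound variables are already distinct, so no renaming is needed.
Finally move all quantifiers to the prefix:
  ∀n ∃j ∀m (F(n) ∧ F(j) ∨ H(m))
The prefix is ∀n ∃j ∀m: 2 universal, 1 existential.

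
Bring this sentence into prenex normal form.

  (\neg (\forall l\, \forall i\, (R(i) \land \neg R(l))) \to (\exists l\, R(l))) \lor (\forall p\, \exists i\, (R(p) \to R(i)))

\forall l\, \forall i\, \exists r\, \forall p\, \exists s\, (R(i) \land \neg R(l) \lor R(r) \lor \neg R(p) \lor R(s))

First replace A → B with ¬A ∨ B.
  \neg \neg (\forall l\, \forall i\, (R(i) \land \neg R(l))) \lor (\exists l\, R(l)) \lor (\forall p\, \exists i\, (\neg R(p) \lor R(i)))
Move each ¬ inward, flipping quantifiers it crosses:
  (\forall l\, \forall i\, (R(i) \land \neg R(l))) \lor (\exists l\, R(l)) \lor (\forall p\, \exists i\, (\neg R(p) \lor R(i)))
Give each quantifier a distinct variable: l↦r, i↦s.
  (\forall l\, \forall i\, (R(i) \land \neg R(l))) \lor (\exists r\, R(r)) \lor (\forall p\, \exists s\, (\neg R(p) \lor R(s)))
Extract every quantifier outward, since the variables are now distinct and don't occur free across branches:
  \forall l\, \forall i\, \exists r\, \forall p\, \exists s\, (R(i) \land \neg R(l) \lor R(r) \lor \neg R(p) \lor R(s))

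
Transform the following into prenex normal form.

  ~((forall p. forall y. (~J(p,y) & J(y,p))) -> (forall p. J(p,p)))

First replace A → B with ¬A ∨ B.
  ~(~(forall p. forall y. (~J(p,y) & J(y,p))) | (forall p. J(p,p)))
Move each ¬ inward, flipping quantifiers it crosses:
  (forall p. forall y. (~J(p,y) & J(y,p))) & (exists p. ~J(p,p))
Rename bound variables to avoid capture: p↦y1.
  (forall p. forall y. (~J(p,y) & J(y,p))) & (exists y1. ~J(y1,y1))
Pull the quantifiers to the front (each side's bound variable is not free in the other side):
  forall p. forall y. exists y1. (~J(p,y) & J(y,p) & ~J(y1,y1))

forall p. forall y. exists y1. (~J(p,y) & J(y,p) & ~J(y1,y1))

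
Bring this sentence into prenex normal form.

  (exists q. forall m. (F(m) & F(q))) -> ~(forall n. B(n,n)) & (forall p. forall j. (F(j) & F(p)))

Rewrite implications/biconditionals: A → B as ¬A ∨ B.
  ~(exists q. forall m. (F(m) & F(q))) | ~(forall n. B(n,n)) & (forall p. forall j. (F(j) & F(p)))
Push ¬ through the quantifiers and connectives to reach negation normal form:
  (forall q. exists m. (~F(m) | ~F(q))) | (exists n. ~B(n,n)) & (forall p. forall j. (F(j) & F(p)))
All bound variables are already distinct, so no renaming is needed.
Finally move all quantifiers to the prefix:
  forall q. exists m. exists n. forall p. forall j. (~F(m) | ~F(q) | ~B(n,n) & F(j) & F(p))

forall q. exists m. exists n. forall p. forall j. (~F(m) | ~F(q) | ~B(n,n) & F(j) & F(p))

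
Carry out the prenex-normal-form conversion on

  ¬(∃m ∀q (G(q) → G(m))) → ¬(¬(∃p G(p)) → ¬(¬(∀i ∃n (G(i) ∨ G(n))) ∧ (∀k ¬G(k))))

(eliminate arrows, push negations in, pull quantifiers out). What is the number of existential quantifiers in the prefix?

2

Rewrite implications/biconditionals: A → B as ¬A ∨ B.
  ¬¬(∃m ∀q (¬G(q) ∨ G(m))) ∨ ¬(¬¬(∃p G(p)) ∨ ¬(¬(∀i ∃n (G(i) ∨ G(n))) ∧ (∀k ¬G(k))))
Push ¬ through the quantifiers and connectives to reach negation normal form:
  (∃m ∀q (¬G(q) ∨ G(m))) ∨ (∀p ¬G(p)) ∧ (∃i ∀n (¬G(i) ∧ ¬G(n))) ∧ (∀k ¬G(k))
All bound variables are already distinct, so no renaming is needed.
Finally move all quantifiers to the prefix:
  ∃m ∀q ∀p ∃i ∀n ∀k (¬G(q) ∨ G(m) ∨ ¬G(p) ∧ ¬G(i) ∧ ¬G(n) ∧ ¬G(k))
The prefix is ∃m ∀q ∀p ∃i ∀n ∀k: 4 universal, 2 existential.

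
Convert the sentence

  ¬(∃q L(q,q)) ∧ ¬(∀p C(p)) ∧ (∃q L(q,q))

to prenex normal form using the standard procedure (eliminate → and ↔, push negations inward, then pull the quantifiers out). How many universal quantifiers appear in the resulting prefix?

1

Drive negations inward (¬∀x A ≡ ∃x ¬A, ¬∃x A ≡ ∀x ¬A, De Morgan for ∧/∨):
  (∀q ¬L(q,q)) ∧ (∃p ¬C(p)) ∧ (∃q L(q,q))
Standardize variables apart so no two quantifiers bind the same name: q↦a.
  (∀q ¬L(q,q)) ∧ (∃p ¬C(p)) ∧ (∃a L(a,a))
Pull the quantifiers to the front (each side's bound variable is not free in the other side):
  ∀q ∃p ∃a (¬L(q,q) ∧ ¬C(p) ∧ L(a,a))
The prefix is ∀q ∃p ∃a: 1 universal, 2 existential.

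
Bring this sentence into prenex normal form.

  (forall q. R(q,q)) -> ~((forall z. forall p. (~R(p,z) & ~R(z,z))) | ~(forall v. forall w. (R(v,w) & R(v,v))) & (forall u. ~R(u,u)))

exists q. exists z. exists p. forall v. forall w. exists u. (~R(q,q) | (R(p,z) | R(z,z)) & (R(v,w) & R(v,v) | R(u,u)))

Eliminate → and ↔ using ¬ and ∨.
  ~(forall q. R(q,q)) | ~((forall z. forall p. (~R(p,z) & ~R(z,z))) | ~(forall v. forall w. (R(v,w) & R(v,v))) & (forall u. ~R(u,u)))
Drive negations inward (¬∀x A ≡ ∃x ¬A, ¬∃x A ≡ ∀x ¬A, De Morgan for ∧/∨):
  (exists q. ~R(q,q)) | (exists z. exists p. (R(p,z) | R(z,z))) & ((forall v. forall w. (R(v,w) & R(v,v))) | (exists u. R(u,u)))
Finally move all quantifiers to the prefix:
  exists q. exists z. exists p. forall v. forall w. exists u. (~R(q,q) | (R(p,z) | R(z,z)) & (R(v,w) & R(v,v) | R(u,u)))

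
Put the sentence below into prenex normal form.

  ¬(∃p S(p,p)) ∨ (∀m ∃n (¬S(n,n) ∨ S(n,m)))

Drive negations inward (¬∀x A ≡ ∃x ¬A, ¬∃x A ≡ ∀x ¬A, De Morgan for ∧/∨):
  (∀p ¬S(p,p)) ∨ (∀m ∃n (¬S(n,n) ∨ S(n,m)))
Finally move all quantifiers to the prefix:
  ∀p ∀m ∃n (¬S(p,p) ∨ ¬S(n,n) ∨ S(n,m))

∀p ∀m ∃n (¬S(p,p) ∨ ¬S(n,n) ∨ S(n,m))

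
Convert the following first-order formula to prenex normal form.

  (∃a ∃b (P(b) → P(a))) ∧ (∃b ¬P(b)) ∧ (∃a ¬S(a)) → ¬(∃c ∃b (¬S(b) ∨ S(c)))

Eliminate → and ↔ using ¬ and ∨.
  ¬((∃a ∃b (¬P(b) ∨ P(a))) ∧ (∃b ¬P(b)) ∧ (∃a ¬S(a))) ∨ ¬(∃c ∃b (¬S(b) ∨ S(c)))
Drive negations inward (¬∀x A ≡ ∃x ¬A, ¬∃x A ≡ ∀x ¬A, De Morgan for ∧/∨):
  (∀a ∀b (P(b) ∧ ¬P(a))) ∨ (∀b P(b)) ∨ (∀a S(a)) ∨ (∀c ∀b (S(b) ∧ ¬S(c)))
Rename bound variables to avoid capture: b↦q, a↦z, b↦y.
  (∀a ∀b (P(b) ∧ ¬P(a))) ∨ (∀q P(q)) ∨ (∀z S(z)) ∨ (∀c ∀y (S(y) ∧ ¬S(c)))
Extract every quantifier outward, since the variables are now distinct and don't occur free across branches:
  ∀a ∀b ∀q ∀z ∀c ∀y (P(b) ∧ ¬P(a) ∨ P(q) ∨ S(z) ∨ S(y) ∧ ¬S(c))

∀a ∀b ∀q ∀z ∀c ∀y (P(b) ∧ ¬P(a) ∨ P(q) ∨ S(z) ∨ S(y) ∧ ¬S(c))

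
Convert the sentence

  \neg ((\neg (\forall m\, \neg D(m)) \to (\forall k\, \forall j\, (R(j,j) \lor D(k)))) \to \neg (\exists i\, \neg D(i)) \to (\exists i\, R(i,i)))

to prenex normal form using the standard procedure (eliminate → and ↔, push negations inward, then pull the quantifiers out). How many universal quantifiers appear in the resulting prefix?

Rewrite implications/biconditionals: A → B as ¬A ∨ B.
  \neg (\neg (\neg \neg (\forall m\, \neg D(m)) \lor (\forall k\, \forall j\, (R(j,j) \lor D(k)))) \lor \neg \neg (\exists i\, \neg D(i)) \lor (\exists i\, R(i,i)))
Drive negations inward (¬∀x A ≡ ∃x ¬A, ¬∃x A ≡ ∀x ¬A, De Morgan for ∧/∨):
  ((\forall m\, \neg D(m)) \lor (\forall k\, \forall j\, (R(j,j) \lor D(k)))) \land (\forall i\, D(i)) \land (\forall i\, \neg R(i,i))
Give each quantifier a distinct variable: i↦r.
  ((\forall m\, \neg D(m)) \lor (\forall k\, \forall j\, (R(j,j) \lor D(k)))) \land (\forall i\, D(i)) \land (\forall r\, \neg R(r,r))
Finally move all quantifiers to the prefix:
  \forall m\, \forall k\, \forall j\, \forall i\, \forall r\, ((\neg D(m) \lor R(j,j) \lor D(k)) \land D(i) \land \neg R(r,r))
The prefix is \forall m \forall k \forall j \forall i \forall r: 5 universal, 0 existential.

5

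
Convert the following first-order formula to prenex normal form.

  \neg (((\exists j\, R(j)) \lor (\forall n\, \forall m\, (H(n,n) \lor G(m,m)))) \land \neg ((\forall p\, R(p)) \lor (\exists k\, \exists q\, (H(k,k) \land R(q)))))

\forall j\, \exists n\, \exists m\, \forall p\, \exists k\, \exists q\, (\neg R(j) \land \neg H(n,n) \land \neg G(m,m) \lor R(p) \lor H(k,k) \land R(q))

Push ¬ through the quantifiers and connectives to reach negation normal form:
  (\forall j\, \neg R(j)) \land (\exists n\, \exists m\, (\neg H(n,n) \land \neg G(m,m))) \lor (\forall p\, R(p)) \lor (\exists k\, \exists q\, (H(k,k) \land R(q)))
Extract every quantifier outward, since the variables are now distinct and don't occur free across branches:
  \forall j\, \exists n\, \exists m\, \forall p\, \exists k\, \exists q\, (\neg R(j) \land \neg H(n,n) \land \neg G(m,m) \lor R(p) \lor H(k,k) \land R(q))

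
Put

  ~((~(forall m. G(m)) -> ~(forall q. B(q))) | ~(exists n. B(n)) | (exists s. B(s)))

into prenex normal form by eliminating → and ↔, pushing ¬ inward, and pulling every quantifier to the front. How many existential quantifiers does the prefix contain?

2

First replace A → B with ¬A ∨ B.
  ~(~~(forall m. G(m)) | ~(forall q. B(q)) | ~(exists n. B(n)) | (exists s. B(s)))
Drive negations inward (¬∀x A ≡ ∃x ¬A, ¬∃x A ≡ ∀x ¬A, De Morgan for ∧/∨):
  (exists m. ~G(m)) & (forall q. B(q)) & (exists n. B(n)) & (forall s. ~B(s))
All bound variables are already distinct, so no renaming is needed.
Extract every quantifier outward, since the variables are now distinct and don't occur free across branches:
  exists m. forall q. exists n. forall s. (~G(m) & B(q) & B(n) & ~B(s))
The prefix is exists m forall q exists n forall s: 2 universal, 2 existential.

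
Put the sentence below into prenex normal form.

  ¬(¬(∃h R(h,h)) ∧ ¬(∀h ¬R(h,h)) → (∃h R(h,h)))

∀h ∃b ∀r (¬R(h,h) ∧ R(b,b) ∧ ¬R(r,r))

Eliminate → and ↔ using ¬ and ∨.
  ¬(¬(¬(∃h R(h,h)) ∧ ¬(∀h ¬R(h,h))) ∨ (∃h R(h,h)))
Move each ¬ inward, flipping quantifiers it crosses:
  (∀h ¬R(h,h)) ∧ (∃h R(h,h)) ∧ (∀h ¬R(h,h))
Standardize variables apart so no two quantifiers bind the same name: h↦b, h↦r.
  (∀h ¬R(h,h)) ∧ (∃b R(b,b)) ∧ (∀r ¬R(r,r))
Pull the quantifiers to the front (each side's bound variable is not free in the other side):
  ∀h ∃b ∀r (¬R(h,h) ∧ R(b,b) ∧ ¬R(r,r))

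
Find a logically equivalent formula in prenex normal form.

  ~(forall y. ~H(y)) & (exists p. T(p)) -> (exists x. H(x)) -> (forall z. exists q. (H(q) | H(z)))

Rewrite implications/biconditionals: A → B as ¬A ∨ B.
  ~(~(forall y. ~H(y)) & (exists p. T(p))) | ~(exists x. H(x)) | (forall z. exists q. (H(q) | H(z)))
Push ¬ through the quantifiers and connectives to reach negation normal form:
  (forall y. ~H(y)) | (forall p. ~T(p)) | (forall x. ~H(x)) | (forall z. exists q. (H(q) | H(z)))
Pull the quantifiers to the front (each side's bound variable is not free in the other side):
  forall y. forall p. forall x. forall z. exists q. (~H(y) | ~T(p) | ~H(x) | H(q) | H(z))

forall y. forall p. forall x. forall z. exists q. (~H(y) | ~T(p) | ~H(x) | H(q) | H(z))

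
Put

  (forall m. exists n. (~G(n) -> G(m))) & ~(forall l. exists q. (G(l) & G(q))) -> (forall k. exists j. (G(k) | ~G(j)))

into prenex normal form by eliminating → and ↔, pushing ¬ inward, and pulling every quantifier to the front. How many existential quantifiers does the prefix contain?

3

First replace A → B with ¬A ∨ B.
  ~((forall m. exists n. (~~G(n) | G(m))) & ~(forall l. exists q. (G(l) & G(q)))) | (forall k. exists j. (G(k) | ~G(j)))
Push ¬ through the quantifiers and connectives to reach negation normal form:
  (exists m. forall n. (~G(n) & ~G(m))) | (forall l. exists q. (G(l) & G(q))) | (forall k. exists j. (G(k) | ~G(j)))
All bound variables are already distinct, so no renaming is needed.
Extract every quantifier outward, since the variables are now distinct and don't occur free across branches:
  exists m. forall n. forall l. exists q. forall k. exists j. (~G(n) & ~G(m) | G(l) & G(q) | G(k) | ~G(j))
The prefix is exists m forall n forall l exists q forall k exists j: 3 universal, 3 existential.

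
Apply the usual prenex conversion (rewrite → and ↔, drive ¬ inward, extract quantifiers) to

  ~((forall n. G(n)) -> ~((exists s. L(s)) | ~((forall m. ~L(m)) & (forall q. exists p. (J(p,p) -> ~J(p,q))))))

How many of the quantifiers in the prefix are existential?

Eliminate → and ↔ using ¬ and ∨.
  ~(~(forall n. G(n)) | ~((exists s. L(s)) | ~((forall m. ~L(m)) & (forall q. exists p. (~J(p,p) | ~J(p,q))))))
Drive negations inward (¬∀x A ≡ ∃x ¬A, ¬∃x A ≡ ∀x ¬A, De Morgan for ∧/∨):
  (forall n. G(n)) & ((exists s. L(s)) | (exists m. L(m)) | (exists q. forall p. (J(p,p) & J(p,q))))
Pull the quantifiers to the front (each side's bound variable is not free in the other side):
  forall n. exists s. exists m. exists q. forall p. (G(n) & (L(s) | L(m) | J(p,p) & J(p,q)))
The prefix is forall n exists s exists m exists q forall p: 2 universal, 3 existential.

3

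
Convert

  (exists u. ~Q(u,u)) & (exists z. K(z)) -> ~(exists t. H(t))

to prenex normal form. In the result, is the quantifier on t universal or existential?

Rewrite implications/biconditionals: A → B as ¬A ∨ B.
  ~((exists u. ~Q(u,u)) & (exists z. K(z))) | ~(exists t. H(t))
Push ¬ through the quantifiers and connectives to reach negation normal form:
  (forall u. Q(u,u)) | (forall z. ~K(z)) | (forall t. ~H(t))
All bound variables are already distinct, so no renaming is needed.
Extract every quantifier outward, since the variables are now distinct and don't occur free across branches:
  forall u. forall z. forall t. (Q(u,u) | ~K(z) | ~H(t))
The quantifier exists t sits under an odd number of negations (counting the antecedent side of each →), so it flips to forall t.

universal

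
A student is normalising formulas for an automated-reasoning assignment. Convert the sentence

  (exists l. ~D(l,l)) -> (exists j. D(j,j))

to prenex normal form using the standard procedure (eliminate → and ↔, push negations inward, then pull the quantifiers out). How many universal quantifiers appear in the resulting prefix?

1

Eliminate → and ↔ using ¬ and ∨.
  ~(exists l. ~D(l,l)) | (exists j. D(j,j))
Push ¬ through the quantifiers and connectives to reach negation normal form:
  (forall l. D(l,l)) | (exists j. D(j,j))
Finally move all quantifiers to the prefix:
  forall l. exists j. (D(l,l) | D(j,j))
The prefix is forall l exists j: 1 universal, 1 existential.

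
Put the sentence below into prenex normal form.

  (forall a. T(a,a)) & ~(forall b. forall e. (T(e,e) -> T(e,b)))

First replace A → B with ¬A ∨ B.
  (forall a. T(a,a)) & ~(forall b. forall e. (~T(e,e) | T(e,b)))
Push ¬ through the quantifiers and connectives to reach negation normal form:
  (forall a. T(a,a)) & (exists b. exists e. (T(e,e) & ~T(e,b)))
All bound variables are already distinct, so no renaming is needed.
Extract every quantifier outward, since the variables are now distinct and don't occur free across branches:
  forall a. exists b. exists e. (T(a,a) & T(e,e) & ~T(e,b))

forall a. exists b. exists e. (T(a,a) & T(e,e) & ~T(e,b))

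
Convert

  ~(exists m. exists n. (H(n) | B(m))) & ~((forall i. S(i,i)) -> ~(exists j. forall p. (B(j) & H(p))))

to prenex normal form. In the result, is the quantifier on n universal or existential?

universal

Rewrite implications/biconditionals: A → B as ¬A ∨ B.
  ~(exists m. exists n. (H(n) | B(m))) & ~(~(forall i. S(i,i)) | ~(exists j. forall p. (B(j) & H(p))))
Move each ¬ inward, flipping quantifiers it crosses:
  (forall m. forall n. (~H(n) & ~B(m))) & (forall i. S(i,i)) & (exists j. forall p. (B(j) & H(p)))
Extract every quantifier outward, since the variables are now distinct and don't occur free across branches:
  forall m. forall n. forall i. exists j. forall p. (~H(n) & ~B(m) & S(i,i) & B(j) & H(p))
The quantifier exists n sits under an odd number of negations (counting the antecedent side of each →), so it flips to forall n.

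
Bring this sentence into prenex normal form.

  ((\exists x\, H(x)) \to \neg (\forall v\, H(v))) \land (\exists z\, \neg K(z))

Rewrite implications/biconditionals: A → B as ¬A ∨ B.
  (\neg (\exists x\, H(x)) \lor \neg (\forall v\, H(v))) \land (\exists z\, \neg K(z))
Move each ¬ inward, flipping quantifiers it crosses:
  ((\forall x\, \neg H(x)) \lor (\exists v\, \neg H(v))) \land (\exists z\, \neg K(z))
All bound variables are already distinct, so no renaming is needed.
Extract every quantifier outward, since the variables are now distinct and don't occur free across branches:
  \forall x\, \exists v\, \exists z\, ((\neg H(x) \lor \neg H(v)) \land \neg K(z))

\forall x\, \exists v\, \exists z\, ((\neg H(x) \lor \neg H(v)) \land \neg K(z))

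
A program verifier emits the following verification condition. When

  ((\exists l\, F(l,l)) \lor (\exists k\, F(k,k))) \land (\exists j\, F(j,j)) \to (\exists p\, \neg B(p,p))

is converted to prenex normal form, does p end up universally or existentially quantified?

First replace A → B with ¬A ∨ B.
  \neg (((\exists l\, F(l,l)) \lor (\exists k\, F(k,k))) \land (\exists j\, F(j,j))) \lor (\exists p\, \neg B(p,p))
Move each ¬ inward, flipping quantifiers it crosses:
  (\forall l\, \neg F(l,l)) \land (\forall k\, \neg F(k,k)) \lor (\forall j\, \neg F(j,j)) \lor (\exists p\, \neg B(p,p))
Extract every quantifier outward, since the variables are now distinct and don't occur free across branches:
  \forall l\, \forall k\, \forall j\, \exists p\, (\neg F(l,l) \land \neg F(k,k) \lor \neg F(j,j) \lor \neg B(p,p))
The quantifier \exists p sits under an even number of negations (counting the antecedent side of each →), so it remains existential.

existential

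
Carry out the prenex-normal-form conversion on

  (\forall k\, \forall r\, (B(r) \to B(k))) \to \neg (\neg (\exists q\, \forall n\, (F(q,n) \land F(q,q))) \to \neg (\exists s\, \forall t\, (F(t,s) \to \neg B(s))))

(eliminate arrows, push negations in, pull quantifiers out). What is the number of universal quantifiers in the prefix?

Eliminate → and ↔ using ¬ and ∨.
  \neg (\forall k\, \forall r\, (\neg B(r) \lor B(k))) \lor \neg (\neg \neg (\exists q\, \forall n\, (F(q,n) \land F(q,q))) \lor \neg (\exists s\, \forall t\, (\neg F(t,s) \lor \neg B(s))))
Drive negations inward (¬∀x A ≡ ∃x ¬A, ¬∃x A ≡ ∀x ¬A, De Morgan for ∧/∨):
  (\exists k\, \exists r\, (B(r) \land \neg B(k))) \lor (\forall q\, \exists n\, (\neg F(q,n) \lor \neg F(q,q))) \land (\exists s\, \forall t\, (\neg F(t,s) \lor \neg B(s)))
All bound variables are already distinct, so no renaming is needed.
Finally move all quantifiers to the prefix:
  \exists k\, \exists r\, \forall q\, \exists n\, \exists s\, \forall t\, (B(r) \land \neg B(k) \lor (\neg F(q,n) \lor \neg F(q,q)) \land (\neg F(t,s) \lor \neg B(s)))
The prefix is \exists k \exists r \forall q \exists n \exists s \forall t: 2 universal, 4 existential.

2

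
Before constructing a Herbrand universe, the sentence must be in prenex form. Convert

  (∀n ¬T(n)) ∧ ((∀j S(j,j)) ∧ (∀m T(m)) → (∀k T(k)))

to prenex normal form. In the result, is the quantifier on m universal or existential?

First replace A → B with ¬A ∨ B.
  (∀n ¬T(n)) ∧ (¬((∀j S(j,j)) ∧ (∀m T(m))) ∨ (∀k T(k)))
Push ¬ through the quantifiers and connectives to reach negation normal form:
  (∀n ¬T(n)) ∧ ((∃j ¬S(j,j)) ∨ (∃m ¬T(m)) ∨ (∀k T(k)))
All bound variables are already distinct, so no renaming is needed.
Finally move all quantifiers to the prefix:
  ∀n ∃j ∃m ∀k (¬T(n) ∧ (¬S(j,j) ∨ ¬T(m) ∨ T(k)))
The quantifier ∀m sits under an odd number of negations (counting the antecedent side of each →), so it flips to ∃m.

existential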